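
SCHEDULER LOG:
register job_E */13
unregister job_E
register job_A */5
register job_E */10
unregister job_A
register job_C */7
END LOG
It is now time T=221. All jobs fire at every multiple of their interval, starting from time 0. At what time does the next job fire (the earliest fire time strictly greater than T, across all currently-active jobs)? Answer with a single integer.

Answer: 224

Derivation:
Op 1: register job_E */13 -> active={job_E:*/13}
Op 2: unregister job_E -> active={}
Op 3: register job_A */5 -> active={job_A:*/5}
Op 4: register job_E */10 -> active={job_A:*/5, job_E:*/10}
Op 5: unregister job_A -> active={job_E:*/10}
Op 6: register job_C */7 -> active={job_C:*/7, job_E:*/10}
  job_C: interval 7, next fire after T=221 is 224
  job_E: interval 10, next fire after T=221 is 230
Earliest fire time = 224 (job job_C)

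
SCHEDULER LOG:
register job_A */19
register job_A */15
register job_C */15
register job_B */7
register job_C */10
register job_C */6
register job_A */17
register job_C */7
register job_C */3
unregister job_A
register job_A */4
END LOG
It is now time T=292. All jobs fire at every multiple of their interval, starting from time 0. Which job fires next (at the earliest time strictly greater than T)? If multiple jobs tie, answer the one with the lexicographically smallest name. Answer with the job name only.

Op 1: register job_A */19 -> active={job_A:*/19}
Op 2: register job_A */15 -> active={job_A:*/15}
Op 3: register job_C */15 -> active={job_A:*/15, job_C:*/15}
Op 4: register job_B */7 -> active={job_A:*/15, job_B:*/7, job_C:*/15}
Op 5: register job_C */10 -> active={job_A:*/15, job_B:*/7, job_C:*/10}
Op 6: register job_C */6 -> active={job_A:*/15, job_B:*/7, job_C:*/6}
Op 7: register job_A */17 -> active={job_A:*/17, job_B:*/7, job_C:*/6}
Op 8: register job_C */7 -> active={job_A:*/17, job_B:*/7, job_C:*/7}
Op 9: register job_C */3 -> active={job_A:*/17, job_B:*/7, job_C:*/3}
Op 10: unregister job_A -> active={job_B:*/7, job_C:*/3}
Op 11: register job_A */4 -> active={job_A:*/4, job_B:*/7, job_C:*/3}
  job_A: interval 4, next fire after T=292 is 296
  job_B: interval 7, next fire after T=292 is 294
  job_C: interval 3, next fire after T=292 is 294
Earliest = 294, winner (lex tiebreak) = job_B

Answer: job_B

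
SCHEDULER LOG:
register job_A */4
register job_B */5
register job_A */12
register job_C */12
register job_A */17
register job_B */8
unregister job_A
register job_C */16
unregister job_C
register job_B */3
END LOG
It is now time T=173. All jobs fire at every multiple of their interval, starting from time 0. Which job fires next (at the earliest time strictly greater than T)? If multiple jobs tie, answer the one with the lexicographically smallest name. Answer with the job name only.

Op 1: register job_A */4 -> active={job_A:*/4}
Op 2: register job_B */5 -> active={job_A:*/4, job_B:*/5}
Op 3: register job_A */12 -> active={job_A:*/12, job_B:*/5}
Op 4: register job_C */12 -> active={job_A:*/12, job_B:*/5, job_C:*/12}
Op 5: register job_A */17 -> active={job_A:*/17, job_B:*/5, job_C:*/12}
Op 6: register job_B */8 -> active={job_A:*/17, job_B:*/8, job_C:*/12}
Op 7: unregister job_A -> active={job_B:*/8, job_C:*/12}
Op 8: register job_C */16 -> active={job_B:*/8, job_C:*/16}
Op 9: unregister job_C -> active={job_B:*/8}
Op 10: register job_B */3 -> active={job_B:*/3}
  job_B: interval 3, next fire after T=173 is 174
Earliest = 174, winner (lex tiebreak) = job_B

Answer: job_B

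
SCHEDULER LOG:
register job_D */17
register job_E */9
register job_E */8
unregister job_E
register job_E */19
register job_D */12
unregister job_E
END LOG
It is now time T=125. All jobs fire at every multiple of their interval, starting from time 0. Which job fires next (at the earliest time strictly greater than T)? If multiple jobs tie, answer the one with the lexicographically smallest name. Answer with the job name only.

Op 1: register job_D */17 -> active={job_D:*/17}
Op 2: register job_E */9 -> active={job_D:*/17, job_E:*/9}
Op 3: register job_E */8 -> active={job_D:*/17, job_E:*/8}
Op 4: unregister job_E -> active={job_D:*/17}
Op 5: register job_E */19 -> active={job_D:*/17, job_E:*/19}
Op 6: register job_D */12 -> active={job_D:*/12, job_E:*/19}
Op 7: unregister job_E -> active={job_D:*/12}
  job_D: interval 12, next fire after T=125 is 132
Earliest = 132, winner (lex tiebreak) = job_D

Answer: job_D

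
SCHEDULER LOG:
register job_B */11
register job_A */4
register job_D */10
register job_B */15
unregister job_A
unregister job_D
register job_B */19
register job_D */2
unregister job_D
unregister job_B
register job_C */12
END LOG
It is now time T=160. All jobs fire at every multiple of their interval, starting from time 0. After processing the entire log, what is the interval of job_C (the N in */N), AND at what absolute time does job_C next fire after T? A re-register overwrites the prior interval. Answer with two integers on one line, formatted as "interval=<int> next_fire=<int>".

Op 1: register job_B */11 -> active={job_B:*/11}
Op 2: register job_A */4 -> active={job_A:*/4, job_B:*/11}
Op 3: register job_D */10 -> active={job_A:*/4, job_B:*/11, job_D:*/10}
Op 4: register job_B */15 -> active={job_A:*/4, job_B:*/15, job_D:*/10}
Op 5: unregister job_A -> active={job_B:*/15, job_D:*/10}
Op 6: unregister job_D -> active={job_B:*/15}
Op 7: register job_B */19 -> active={job_B:*/19}
Op 8: register job_D */2 -> active={job_B:*/19, job_D:*/2}
Op 9: unregister job_D -> active={job_B:*/19}
Op 10: unregister job_B -> active={}
Op 11: register job_C */12 -> active={job_C:*/12}
Final interval of job_C = 12
Next fire of job_C after T=160: (160//12+1)*12 = 168

Answer: interval=12 next_fire=168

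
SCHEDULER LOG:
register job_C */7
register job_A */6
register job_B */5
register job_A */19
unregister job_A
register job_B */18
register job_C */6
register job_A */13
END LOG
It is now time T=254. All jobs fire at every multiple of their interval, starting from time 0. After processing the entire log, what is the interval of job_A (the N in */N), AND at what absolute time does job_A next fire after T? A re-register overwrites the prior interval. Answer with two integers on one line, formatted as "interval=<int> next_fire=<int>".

Op 1: register job_C */7 -> active={job_C:*/7}
Op 2: register job_A */6 -> active={job_A:*/6, job_C:*/7}
Op 3: register job_B */5 -> active={job_A:*/6, job_B:*/5, job_C:*/7}
Op 4: register job_A */19 -> active={job_A:*/19, job_B:*/5, job_C:*/7}
Op 5: unregister job_A -> active={job_B:*/5, job_C:*/7}
Op 6: register job_B */18 -> active={job_B:*/18, job_C:*/7}
Op 7: register job_C */6 -> active={job_B:*/18, job_C:*/6}
Op 8: register job_A */13 -> active={job_A:*/13, job_B:*/18, job_C:*/6}
Final interval of job_A = 13
Next fire of job_A after T=254: (254//13+1)*13 = 260

Answer: interval=13 next_fire=260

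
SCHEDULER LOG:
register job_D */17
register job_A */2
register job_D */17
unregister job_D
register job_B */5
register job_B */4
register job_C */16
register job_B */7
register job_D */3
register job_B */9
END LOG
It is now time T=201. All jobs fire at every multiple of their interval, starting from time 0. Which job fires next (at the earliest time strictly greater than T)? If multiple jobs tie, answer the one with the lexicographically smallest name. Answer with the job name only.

Answer: job_A

Derivation:
Op 1: register job_D */17 -> active={job_D:*/17}
Op 2: register job_A */2 -> active={job_A:*/2, job_D:*/17}
Op 3: register job_D */17 -> active={job_A:*/2, job_D:*/17}
Op 4: unregister job_D -> active={job_A:*/2}
Op 5: register job_B */5 -> active={job_A:*/2, job_B:*/5}
Op 6: register job_B */4 -> active={job_A:*/2, job_B:*/4}
Op 7: register job_C */16 -> active={job_A:*/2, job_B:*/4, job_C:*/16}
Op 8: register job_B */7 -> active={job_A:*/2, job_B:*/7, job_C:*/16}
Op 9: register job_D */3 -> active={job_A:*/2, job_B:*/7, job_C:*/16, job_D:*/3}
Op 10: register job_B */9 -> active={job_A:*/2, job_B:*/9, job_C:*/16, job_D:*/3}
  job_A: interval 2, next fire after T=201 is 202
  job_B: interval 9, next fire after T=201 is 207
  job_C: interval 16, next fire after T=201 is 208
  job_D: interval 3, next fire after T=201 is 204
Earliest = 202, winner (lex tiebreak) = job_A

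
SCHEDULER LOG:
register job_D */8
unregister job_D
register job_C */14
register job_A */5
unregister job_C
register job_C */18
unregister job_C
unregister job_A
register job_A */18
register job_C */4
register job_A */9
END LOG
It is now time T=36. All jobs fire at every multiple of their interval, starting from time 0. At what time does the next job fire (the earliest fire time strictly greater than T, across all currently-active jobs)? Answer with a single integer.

Op 1: register job_D */8 -> active={job_D:*/8}
Op 2: unregister job_D -> active={}
Op 3: register job_C */14 -> active={job_C:*/14}
Op 4: register job_A */5 -> active={job_A:*/5, job_C:*/14}
Op 5: unregister job_C -> active={job_A:*/5}
Op 6: register job_C */18 -> active={job_A:*/5, job_C:*/18}
Op 7: unregister job_C -> active={job_A:*/5}
Op 8: unregister job_A -> active={}
Op 9: register job_A */18 -> active={job_A:*/18}
Op 10: register job_C */4 -> active={job_A:*/18, job_C:*/4}
Op 11: register job_A */9 -> active={job_A:*/9, job_C:*/4}
  job_A: interval 9, next fire after T=36 is 45
  job_C: interval 4, next fire after T=36 is 40
Earliest fire time = 40 (job job_C)

Answer: 40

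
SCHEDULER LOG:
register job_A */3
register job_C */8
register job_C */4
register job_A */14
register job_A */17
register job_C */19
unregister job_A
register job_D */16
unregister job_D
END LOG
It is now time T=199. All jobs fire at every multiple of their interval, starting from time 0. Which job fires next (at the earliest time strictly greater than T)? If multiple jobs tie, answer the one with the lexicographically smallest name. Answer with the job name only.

Op 1: register job_A */3 -> active={job_A:*/3}
Op 2: register job_C */8 -> active={job_A:*/3, job_C:*/8}
Op 3: register job_C */4 -> active={job_A:*/3, job_C:*/4}
Op 4: register job_A */14 -> active={job_A:*/14, job_C:*/4}
Op 5: register job_A */17 -> active={job_A:*/17, job_C:*/4}
Op 6: register job_C */19 -> active={job_A:*/17, job_C:*/19}
Op 7: unregister job_A -> active={job_C:*/19}
Op 8: register job_D */16 -> active={job_C:*/19, job_D:*/16}
Op 9: unregister job_D -> active={job_C:*/19}
  job_C: interval 19, next fire after T=199 is 209
Earliest = 209, winner (lex tiebreak) = job_C

Answer: job_C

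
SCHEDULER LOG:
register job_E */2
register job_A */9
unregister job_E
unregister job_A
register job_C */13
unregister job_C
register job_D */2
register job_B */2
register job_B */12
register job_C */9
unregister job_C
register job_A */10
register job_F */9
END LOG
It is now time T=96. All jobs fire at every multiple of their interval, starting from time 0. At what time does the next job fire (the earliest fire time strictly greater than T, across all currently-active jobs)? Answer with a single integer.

Answer: 98

Derivation:
Op 1: register job_E */2 -> active={job_E:*/2}
Op 2: register job_A */9 -> active={job_A:*/9, job_E:*/2}
Op 3: unregister job_E -> active={job_A:*/9}
Op 4: unregister job_A -> active={}
Op 5: register job_C */13 -> active={job_C:*/13}
Op 6: unregister job_C -> active={}
Op 7: register job_D */2 -> active={job_D:*/2}
Op 8: register job_B */2 -> active={job_B:*/2, job_D:*/2}
Op 9: register job_B */12 -> active={job_B:*/12, job_D:*/2}
Op 10: register job_C */9 -> active={job_B:*/12, job_C:*/9, job_D:*/2}
Op 11: unregister job_C -> active={job_B:*/12, job_D:*/2}
Op 12: register job_A */10 -> active={job_A:*/10, job_B:*/12, job_D:*/2}
Op 13: register job_F */9 -> active={job_A:*/10, job_B:*/12, job_D:*/2, job_F:*/9}
  job_A: interval 10, next fire after T=96 is 100
  job_B: interval 12, next fire after T=96 is 108
  job_D: interval 2, next fire after T=96 is 98
  job_F: interval 9, next fire after T=96 is 99
Earliest fire time = 98 (job job_D)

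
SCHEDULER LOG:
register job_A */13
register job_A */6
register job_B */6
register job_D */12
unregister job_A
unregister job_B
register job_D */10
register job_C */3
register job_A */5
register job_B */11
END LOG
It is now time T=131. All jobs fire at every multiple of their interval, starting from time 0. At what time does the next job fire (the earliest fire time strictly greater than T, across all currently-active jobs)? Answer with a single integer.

Answer: 132

Derivation:
Op 1: register job_A */13 -> active={job_A:*/13}
Op 2: register job_A */6 -> active={job_A:*/6}
Op 3: register job_B */6 -> active={job_A:*/6, job_B:*/6}
Op 4: register job_D */12 -> active={job_A:*/6, job_B:*/6, job_D:*/12}
Op 5: unregister job_A -> active={job_B:*/6, job_D:*/12}
Op 6: unregister job_B -> active={job_D:*/12}
Op 7: register job_D */10 -> active={job_D:*/10}
Op 8: register job_C */3 -> active={job_C:*/3, job_D:*/10}
Op 9: register job_A */5 -> active={job_A:*/5, job_C:*/3, job_D:*/10}
Op 10: register job_B */11 -> active={job_A:*/5, job_B:*/11, job_C:*/3, job_D:*/10}
  job_A: interval 5, next fire after T=131 is 135
  job_B: interval 11, next fire after T=131 is 132
  job_C: interval 3, next fire after T=131 is 132
  job_D: interval 10, next fire after T=131 is 140
Earliest fire time = 132 (job job_B)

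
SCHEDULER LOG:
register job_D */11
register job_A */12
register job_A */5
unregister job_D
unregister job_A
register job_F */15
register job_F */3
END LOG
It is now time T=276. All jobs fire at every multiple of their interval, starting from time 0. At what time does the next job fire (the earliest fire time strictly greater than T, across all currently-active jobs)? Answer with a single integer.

Answer: 279

Derivation:
Op 1: register job_D */11 -> active={job_D:*/11}
Op 2: register job_A */12 -> active={job_A:*/12, job_D:*/11}
Op 3: register job_A */5 -> active={job_A:*/5, job_D:*/11}
Op 4: unregister job_D -> active={job_A:*/5}
Op 5: unregister job_A -> active={}
Op 6: register job_F */15 -> active={job_F:*/15}
Op 7: register job_F */3 -> active={job_F:*/3}
  job_F: interval 3, next fire after T=276 is 279
Earliest fire time = 279 (job job_F)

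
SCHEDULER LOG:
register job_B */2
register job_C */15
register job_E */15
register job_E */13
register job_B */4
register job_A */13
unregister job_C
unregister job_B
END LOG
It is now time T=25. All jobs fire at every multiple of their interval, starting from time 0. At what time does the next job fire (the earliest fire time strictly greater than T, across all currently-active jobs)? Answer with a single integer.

Answer: 26

Derivation:
Op 1: register job_B */2 -> active={job_B:*/2}
Op 2: register job_C */15 -> active={job_B:*/2, job_C:*/15}
Op 3: register job_E */15 -> active={job_B:*/2, job_C:*/15, job_E:*/15}
Op 4: register job_E */13 -> active={job_B:*/2, job_C:*/15, job_E:*/13}
Op 5: register job_B */4 -> active={job_B:*/4, job_C:*/15, job_E:*/13}
Op 6: register job_A */13 -> active={job_A:*/13, job_B:*/4, job_C:*/15, job_E:*/13}
Op 7: unregister job_C -> active={job_A:*/13, job_B:*/4, job_E:*/13}
Op 8: unregister job_B -> active={job_A:*/13, job_E:*/13}
  job_A: interval 13, next fire after T=25 is 26
  job_E: interval 13, next fire after T=25 is 26
Earliest fire time = 26 (job job_A)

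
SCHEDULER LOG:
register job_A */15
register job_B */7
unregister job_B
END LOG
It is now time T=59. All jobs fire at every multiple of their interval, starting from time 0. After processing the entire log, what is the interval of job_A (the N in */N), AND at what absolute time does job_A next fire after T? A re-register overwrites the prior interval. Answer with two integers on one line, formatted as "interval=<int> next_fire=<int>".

Answer: interval=15 next_fire=60

Derivation:
Op 1: register job_A */15 -> active={job_A:*/15}
Op 2: register job_B */7 -> active={job_A:*/15, job_B:*/7}
Op 3: unregister job_B -> active={job_A:*/15}
Final interval of job_A = 15
Next fire of job_A after T=59: (59//15+1)*15 = 60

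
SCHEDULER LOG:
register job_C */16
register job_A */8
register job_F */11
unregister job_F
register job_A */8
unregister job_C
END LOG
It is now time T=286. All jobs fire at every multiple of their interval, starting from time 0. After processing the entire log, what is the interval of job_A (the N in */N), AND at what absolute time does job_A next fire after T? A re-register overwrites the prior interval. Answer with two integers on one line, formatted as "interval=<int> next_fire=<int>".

Answer: interval=8 next_fire=288

Derivation:
Op 1: register job_C */16 -> active={job_C:*/16}
Op 2: register job_A */8 -> active={job_A:*/8, job_C:*/16}
Op 3: register job_F */11 -> active={job_A:*/8, job_C:*/16, job_F:*/11}
Op 4: unregister job_F -> active={job_A:*/8, job_C:*/16}
Op 5: register job_A */8 -> active={job_A:*/8, job_C:*/16}
Op 6: unregister job_C -> active={job_A:*/8}
Final interval of job_A = 8
Next fire of job_A after T=286: (286//8+1)*8 = 288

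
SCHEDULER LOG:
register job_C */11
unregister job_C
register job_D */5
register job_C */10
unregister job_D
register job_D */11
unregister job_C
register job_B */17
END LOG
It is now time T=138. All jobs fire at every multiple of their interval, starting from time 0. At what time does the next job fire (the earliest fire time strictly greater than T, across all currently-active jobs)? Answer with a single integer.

Op 1: register job_C */11 -> active={job_C:*/11}
Op 2: unregister job_C -> active={}
Op 3: register job_D */5 -> active={job_D:*/5}
Op 4: register job_C */10 -> active={job_C:*/10, job_D:*/5}
Op 5: unregister job_D -> active={job_C:*/10}
Op 6: register job_D */11 -> active={job_C:*/10, job_D:*/11}
Op 7: unregister job_C -> active={job_D:*/11}
Op 8: register job_B */17 -> active={job_B:*/17, job_D:*/11}
  job_B: interval 17, next fire after T=138 is 153
  job_D: interval 11, next fire after T=138 is 143
Earliest fire time = 143 (job job_D)

Answer: 143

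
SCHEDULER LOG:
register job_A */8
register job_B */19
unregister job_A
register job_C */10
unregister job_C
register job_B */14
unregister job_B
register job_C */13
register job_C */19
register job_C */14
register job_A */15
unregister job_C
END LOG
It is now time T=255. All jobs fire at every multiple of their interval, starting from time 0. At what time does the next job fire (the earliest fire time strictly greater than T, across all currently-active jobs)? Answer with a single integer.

Answer: 270

Derivation:
Op 1: register job_A */8 -> active={job_A:*/8}
Op 2: register job_B */19 -> active={job_A:*/8, job_B:*/19}
Op 3: unregister job_A -> active={job_B:*/19}
Op 4: register job_C */10 -> active={job_B:*/19, job_C:*/10}
Op 5: unregister job_C -> active={job_B:*/19}
Op 6: register job_B */14 -> active={job_B:*/14}
Op 7: unregister job_B -> active={}
Op 8: register job_C */13 -> active={job_C:*/13}
Op 9: register job_C */19 -> active={job_C:*/19}
Op 10: register job_C */14 -> active={job_C:*/14}
Op 11: register job_A */15 -> active={job_A:*/15, job_C:*/14}
Op 12: unregister job_C -> active={job_A:*/15}
  job_A: interval 15, next fire after T=255 is 270
Earliest fire time = 270 (job job_A)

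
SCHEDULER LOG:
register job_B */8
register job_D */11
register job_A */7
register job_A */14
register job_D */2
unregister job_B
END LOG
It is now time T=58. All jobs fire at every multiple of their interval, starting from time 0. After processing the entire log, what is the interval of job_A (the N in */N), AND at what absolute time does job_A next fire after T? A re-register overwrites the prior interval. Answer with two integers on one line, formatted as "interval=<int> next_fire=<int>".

Answer: interval=14 next_fire=70

Derivation:
Op 1: register job_B */8 -> active={job_B:*/8}
Op 2: register job_D */11 -> active={job_B:*/8, job_D:*/11}
Op 3: register job_A */7 -> active={job_A:*/7, job_B:*/8, job_D:*/11}
Op 4: register job_A */14 -> active={job_A:*/14, job_B:*/8, job_D:*/11}
Op 5: register job_D */2 -> active={job_A:*/14, job_B:*/8, job_D:*/2}
Op 6: unregister job_B -> active={job_A:*/14, job_D:*/2}
Final interval of job_A = 14
Next fire of job_A after T=58: (58//14+1)*14 = 70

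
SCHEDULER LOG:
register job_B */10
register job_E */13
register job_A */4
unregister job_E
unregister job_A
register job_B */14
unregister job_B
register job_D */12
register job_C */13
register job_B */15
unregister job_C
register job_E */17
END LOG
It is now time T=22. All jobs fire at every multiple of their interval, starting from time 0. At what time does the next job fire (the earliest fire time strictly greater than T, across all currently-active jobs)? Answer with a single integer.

Op 1: register job_B */10 -> active={job_B:*/10}
Op 2: register job_E */13 -> active={job_B:*/10, job_E:*/13}
Op 3: register job_A */4 -> active={job_A:*/4, job_B:*/10, job_E:*/13}
Op 4: unregister job_E -> active={job_A:*/4, job_B:*/10}
Op 5: unregister job_A -> active={job_B:*/10}
Op 6: register job_B */14 -> active={job_B:*/14}
Op 7: unregister job_B -> active={}
Op 8: register job_D */12 -> active={job_D:*/12}
Op 9: register job_C */13 -> active={job_C:*/13, job_D:*/12}
Op 10: register job_B */15 -> active={job_B:*/15, job_C:*/13, job_D:*/12}
Op 11: unregister job_C -> active={job_B:*/15, job_D:*/12}
Op 12: register job_E */17 -> active={job_B:*/15, job_D:*/12, job_E:*/17}
  job_B: interval 15, next fire after T=22 is 30
  job_D: interval 12, next fire after T=22 is 24
  job_E: interval 17, next fire after T=22 is 34
Earliest fire time = 24 (job job_D)

Answer: 24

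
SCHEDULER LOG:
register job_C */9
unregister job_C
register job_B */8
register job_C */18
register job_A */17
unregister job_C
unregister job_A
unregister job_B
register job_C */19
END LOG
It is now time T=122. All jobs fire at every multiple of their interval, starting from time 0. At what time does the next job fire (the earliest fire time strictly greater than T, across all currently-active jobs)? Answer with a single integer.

Answer: 133

Derivation:
Op 1: register job_C */9 -> active={job_C:*/9}
Op 2: unregister job_C -> active={}
Op 3: register job_B */8 -> active={job_B:*/8}
Op 4: register job_C */18 -> active={job_B:*/8, job_C:*/18}
Op 5: register job_A */17 -> active={job_A:*/17, job_B:*/8, job_C:*/18}
Op 6: unregister job_C -> active={job_A:*/17, job_B:*/8}
Op 7: unregister job_A -> active={job_B:*/8}
Op 8: unregister job_B -> active={}
Op 9: register job_C */19 -> active={job_C:*/19}
  job_C: interval 19, next fire after T=122 is 133
Earliest fire time = 133 (job job_C)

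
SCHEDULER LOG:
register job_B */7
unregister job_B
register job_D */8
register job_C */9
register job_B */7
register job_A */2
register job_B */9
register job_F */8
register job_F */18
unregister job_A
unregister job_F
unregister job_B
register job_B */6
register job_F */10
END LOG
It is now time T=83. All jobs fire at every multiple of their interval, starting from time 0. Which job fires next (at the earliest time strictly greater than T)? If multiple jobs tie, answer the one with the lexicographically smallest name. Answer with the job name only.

Op 1: register job_B */7 -> active={job_B:*/7}
Op 2: unregister job_B -> active={}
Op 3: register job_D */8 -> active={job_D:*/8}
Op 4: register job_C */9 -> active={job_C:*/9, job_D:*/8}
Op 5: register job_B */7 -> active={job_B:*/7, job_C:*/9, job_D:*/8}
Op 6: register job_A */2 -> active={job_A:*/2, job_B:*/7, job_C:*/9, job_D:*/8}
Op 7: register job_B */9 -> active={job_A:*/2, job_B:*/9, job_C:*/9, job_D:*/8}
Op 8: register job_F */8 -> active={job_A:*/2, job_B:*/9, job_C:*/9, job_D:*/8, job_F:*/8}
Op 9: register job_F */18 -> active={job_A:*/2, job_B:*/9, job_C:*/9, job_D:*/8, job_F:*/18}
Op 10: unregister job_A -> active={job_B:*/9, job_C:*/9, job_D:*/8, job_F:*/18}
Op 11: unregister job_F -> active={job_B:*/9, job_C:*/9, job_D:*/8}
Op 12: unregister job_B -> active={job_C:*/9, job_D:*/8}
Op 13: register job_B */6 -> active={job_B:*/6, job_C:*/9, job_D:*/8}
Op 14: register job_F */10 -> active={job_B:*/6, job_C:*/9, job_D:*/8, job_F:*/10}
  job_B: interval 6, next fire after T=83 is 84
  job_C: interval 9, next fire after T=83 is 90
  job_D: interval 8, next fire after T=83 is 88
  job_F: interval 10, next fire after T=83 is 90
Earliest = 84, winner (lex tiebreak) = job_B

Answer: job_B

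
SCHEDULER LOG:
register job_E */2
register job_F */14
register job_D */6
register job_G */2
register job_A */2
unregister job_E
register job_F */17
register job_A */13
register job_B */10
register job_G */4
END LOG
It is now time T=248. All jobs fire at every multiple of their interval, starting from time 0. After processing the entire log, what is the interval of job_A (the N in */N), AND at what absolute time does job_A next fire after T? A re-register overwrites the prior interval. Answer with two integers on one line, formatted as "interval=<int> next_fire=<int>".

Op 1: register job_E */2 -> active={job_E:*/2}
Op 2: register job_F */14 -> active={job_E:*/2, job_F:*/14}
Op 3: register job_D */6 -> active={job_D:*/6, job_E:*/2, job_F:*/14}
Op 4: register job_G */2 -> active={job_D:*/6, job_E:*/2, job_F:*/14, job_G:*/2}
Op 5: register job_A */2 -> active={job_A:*/2, job_D:*/6, job_E:*/2, job_F:*/14, job_G:*/2}
Op 6: unregister job_E -> active={job_A:*/2, job_D:*/6, job_F:*/14, job_G:*/2}
Op 7: register job_F */17 -> active={job_A:*/2, job_D:*/6, job_F:*/17, job_G:*/2}
Op 8: register job_A */13 -> active={job_A:*/13, job_D:*/6, job_F:*/17, job_G:*/2}
Op 9: register job_B */10 -> active={job_A:*/13, job_B:*/10, job_D:*/6, job_F:*/17, job_G:*/2}
Op 10: register job_G */4 -> active={job_A:*/13, job_B:*/10, job_D:*/6, job_F:*/17, job_G:*/4}
Final interval of job_A = 13
Next fire of job_A after T=248: (248//13+1)*13 = 260

Answer: interval=13 next_fire=260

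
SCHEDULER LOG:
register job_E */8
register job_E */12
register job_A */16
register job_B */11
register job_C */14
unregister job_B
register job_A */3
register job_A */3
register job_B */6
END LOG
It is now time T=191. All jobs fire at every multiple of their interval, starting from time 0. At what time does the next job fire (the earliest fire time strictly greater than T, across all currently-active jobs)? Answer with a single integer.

Op 1: register job_E */8 -> active={job_E:*/8}
Op 2: register job_E */12 -> active={job_E:*/12}
Op 3: register job_A */16 -> active={job_A:*/16, job_E:*/12}
Op 4: register job_B */11 -> active={job_A:*/16, job_B:*/11, job_E:*/12}
Op 5: register job_C */14 -> active={job_A:*/16, job_B:*/11, job_C:*/14, job_E:*/12}
Op 6: unregister job_B -> active={job_A:*/16, job_C:*/14, job_E:*/12}
Op 7: register job_A */3 -> active={job_A:*/3, job_C:*/14, job_E:*/12}
Op 8: register job_A */3 -> active={job_A:*/3, job_C:*/14, job_E:*/12}
Op 9: register job_B */6 -> active={job_A:*/3, job_B:*/6, job_C:*/14, job_E:*/12}
  job_A: interval 3, next fire after T=191 is 192
  job_B: interval 6, next fire after T=191 is 192
  job_C: interval 14, next fire after T=191 is 196
  job_E: interval 12, next fire after T=191 is 192
Earliest fire time = 192 (job job_A)

Answer: 192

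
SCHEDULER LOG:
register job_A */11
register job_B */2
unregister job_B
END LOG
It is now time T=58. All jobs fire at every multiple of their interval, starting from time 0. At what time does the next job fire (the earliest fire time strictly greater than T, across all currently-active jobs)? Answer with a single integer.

Answer: 66

Derivation:
Op 1: register job_A */11 -> active={job_A:*/11}
Op 2: register job_B */2 -> active={job_A:*/11, job_B:*/2}
Op 3: unregister job_B -> active={job_A:*/11}
  job_A: interval 11, next fire after T=58 is 66
Earliest fire time = 66 (job job_A)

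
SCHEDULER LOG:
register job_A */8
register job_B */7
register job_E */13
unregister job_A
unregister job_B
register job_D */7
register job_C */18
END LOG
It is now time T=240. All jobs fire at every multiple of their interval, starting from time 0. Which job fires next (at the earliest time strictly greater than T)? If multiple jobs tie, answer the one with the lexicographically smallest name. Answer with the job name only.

Answer: job_D

Derivation:
Op 1: register job_A */8 -> active={job_A:*/8}
Op 2: register job_B */7 -> active={job_A:*/8, job_B:*/7}
Op 3: register job_E */13 -> active={job_A:*/8, job_B:*/7, job_E:*/13}
Op 4: unregister job_A -> active={job_B:*/7, job_E:*/13}
Op 5: unregister job_B -> active={job_E:*/13}
Op 6: register job_D */7 -> active={job_D:*/7, job_E:*/13}
Op 7: register job_C */18 -> active={job_C:*/18, job_D:*/7, job_E:*/13}
  job_C: interval 18, next fire after T=240 is 252
  job_D: interval 7, next fire after T=240 is 245
  job_E: interval 13, next fire after T=240 is 247
Earliest = 245, winner (lex tiebreak) = job_D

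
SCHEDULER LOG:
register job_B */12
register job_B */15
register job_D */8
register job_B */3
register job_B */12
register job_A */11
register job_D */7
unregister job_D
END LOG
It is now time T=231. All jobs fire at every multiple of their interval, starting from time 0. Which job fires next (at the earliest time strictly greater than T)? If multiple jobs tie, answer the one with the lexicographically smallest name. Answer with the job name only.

Answer: job_B

Derivation:
Op 1: register job_B */12 -> active={job_B:*/12}
Op 2: register job_B */15 -> active={job_B:*/15}
Op 3: register job_D */8 -> active={job_B:*/15, job_D:*/8}
Op 4: register job_B */3 -> active={job_B:*/3, job_D:*/8}
Op 5: register job_B */12 -> active={job_B:*/12, job_D:*/8}
Op 6: register job_A */11 -> active={job_A:*/11, job_B:*/12, job_D:*/8}
Op 7: register job_D */7 -> active={job_A:*/11, job_B:*/12, job_D:*/7}
Op 8: unregister job_D -> active={job_A:*/11, job_B:*/12}
  job_A: interval 11, next fire after T=231 is 242
  job_B: interval 12, next fire after T=231 is 240
Earliest = 240, winner (lex tiebreak) = job_B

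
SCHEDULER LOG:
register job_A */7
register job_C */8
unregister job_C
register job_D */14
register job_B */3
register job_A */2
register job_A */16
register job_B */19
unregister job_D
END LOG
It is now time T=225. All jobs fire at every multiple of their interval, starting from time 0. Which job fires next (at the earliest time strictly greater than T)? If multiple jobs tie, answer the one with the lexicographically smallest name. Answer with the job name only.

Answer: job_B

Derivation:
Op 1: register job_A */7 -> active={job_A:*/7}
Op 2: register job_C */8 -> active={job_A:*/7, job_C:*/8}
Op 3: unregister job_C -> active={job_A:*/7}
Op 4: register job_D */14 -> active={job_A:*/7, job_D:*/14}
Op 5: register job_B */3 -> active={job_A:*/7, job_B:*/3, job_D:*/14}
Op 6: register job_A */2 -> active={job_A:*/2, job_B:*/3, job_D:*/14}
Op 7: register job_A */16 -> active={job_A:*/16, job_B:*/3, job_D:*/14}
Op 8: register job_B */19 -> active={job_A:*/16, job_B:*/19, job_D:*/14}
Op 9: unregister job_D -> active={job_A:*/16, job_B:*/19}
  job_A: interval 16, next fire after T=225 is 240
  job_B: interval 19, next fire after T=225 is 228
Earliest = 228, winner (lex tiebreak) = job_B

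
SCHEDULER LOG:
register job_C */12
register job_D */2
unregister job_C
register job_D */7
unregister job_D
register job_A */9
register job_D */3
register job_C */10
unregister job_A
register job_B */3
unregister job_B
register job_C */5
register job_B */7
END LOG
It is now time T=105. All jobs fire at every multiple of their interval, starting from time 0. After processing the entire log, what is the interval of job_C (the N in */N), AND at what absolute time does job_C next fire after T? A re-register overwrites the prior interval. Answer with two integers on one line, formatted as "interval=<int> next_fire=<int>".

Answer: interval=5 next_fire=110

Derivation:
Op 1: register job_C */12 -> active={job_C:*/12}
Op 2: register job_D */2 -> active={job_C:*/12, job_D:*/2}
Op 3: unregister job_C -> active={job_D:*/2}
Op 4: register job_D */7 -> active={job_D:*/7}
Op 5: unregister job_D -> active={}
Op 6: register job_A */9 -> active={job_A:*/9}
Op 7: register job_D */3 -> active={job_A:*/9, job_D:*/3}
Op 8: register job_C */10 -> active={job_A:*/9, job_C:*/10, job_D:*/3}
Op 9: unregister job_A -> active={job_C:*/10, job_D:*/3}
Op 10: register job_B */3 -> active={job_B:*/3, job_C:*/10, job_D:*/3}
Op 11: unregister job_B -> active={job_C:*/10, job_D:*/3}
Op 12: register job_C */5 -> active={job_C:*/5, job_D:*/3}
Op 13: register job_B */7 -> active={job_B:*/7, job_C:*/5, job_D:*/3}
Final interval of job_C = 5
Next fire of job_C after T=105: (105//5+1)*5 = 110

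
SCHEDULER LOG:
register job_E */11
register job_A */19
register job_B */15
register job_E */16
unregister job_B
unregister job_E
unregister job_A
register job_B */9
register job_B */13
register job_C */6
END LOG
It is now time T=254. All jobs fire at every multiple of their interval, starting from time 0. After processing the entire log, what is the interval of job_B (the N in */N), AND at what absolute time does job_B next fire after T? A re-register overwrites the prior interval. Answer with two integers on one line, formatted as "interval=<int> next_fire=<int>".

Answer: interval=13 next_fire=260

Derivation:
Op 1: register job_E */11 -> active={job_E:*/11}
Op 2: register job_A */19 -> active={job_A:*/19, job_E:*/11}
Op 3: register job_B */15 -> active={job_A:*/19, job_B:*/15, job_E:*/11}
Op 4: register job_E */16 -> active={job_A:*/19, job_B:*/15, job_E:*/16}
Op 5: unregister job_B -> active={job_A:*/19, job_E:*/16}
Op 6: unregister job_E -> active={job_A:*/19}
Op 7: unregister job_A -> active={}
Op 8: register job_B */9 -> active={job_B:*/9}
Op 9: register job_B */13 -> active={job_B:*/13}
Op 10: register job_C */6 -> active={job_B:*/13, job_C:*/6}
Final interval of job_B = 13
Next fire of job_B after T=254: (254//13+1)*13 = 260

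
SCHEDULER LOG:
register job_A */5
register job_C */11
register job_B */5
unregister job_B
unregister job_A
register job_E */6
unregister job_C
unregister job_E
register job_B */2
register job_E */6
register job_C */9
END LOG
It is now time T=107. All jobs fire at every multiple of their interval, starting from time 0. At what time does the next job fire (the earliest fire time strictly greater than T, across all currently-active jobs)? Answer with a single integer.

Op 1: register job_A */5 -> active={job_A:*/5}
Op 2: register job_C */11 -> active={job_A:*/5, job_C:*/11}
Op 3: register job_B */5 -> active={job_A:*/5, job_B:*/5, job_C:*/11}
Op 4: unregister job_B -> active={job_A:*/5, job_C:*/11}
Op 5: unregister job_A -> active={job_C:*/11}
Op 6: register job_E */6 -> active={job_C:*/11, job_E:*/6}
Op 7: unregister job_C -> active={job_E:*/6}
Op 8: unregister job_E -> active={}
Op 9: register job_B */2 -> active={job_B:*/2}
Op 10: register job_E */6 -> active={job_B:*/2, job_E:*/6}
Op 11: register job_C */9 -> active={job_B:*/2, job_C:*/9, job_E:*/6}
  job_B: interval 2, next fire after T=107 is 108
  job_C: interval 9, next fire after T=107 is 108
  job_E: interval 6, next fire after T=107 is 108
Earliest fire time = 108 (job job_B)

Answer: 108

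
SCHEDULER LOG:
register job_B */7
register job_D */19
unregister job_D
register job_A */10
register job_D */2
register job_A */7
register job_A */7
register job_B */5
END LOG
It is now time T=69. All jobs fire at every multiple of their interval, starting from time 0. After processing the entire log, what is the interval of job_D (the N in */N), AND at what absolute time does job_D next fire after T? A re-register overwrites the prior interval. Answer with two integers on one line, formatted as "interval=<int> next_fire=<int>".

Op 1: register job_B */7 -> active={job_B:*/7}
Op 2: register job_D */19 -> active={job_B:*/7, job_D:*/19}
Op 3: unregister job_D -> active={job_B:*/7}
Op 4: register job_A */10 -> active={job_A:*/10, job_B:*/7}
Op 5: register job_D */2 -> active={job_A:*/10, job_B:*/7, job_D:*/2}
Op 6: register job_A */7 -> active={job_A:*/7, job_B:*/7, job_D:*/2}
Op 7: register job_A */7 -> active={job_A:*/7, job_B:*/7, job_D:*/2}
Op 8: register job_B */5 -> active={job_A:*/7, job_B:*/5, job_D:*/2}
Final interval of job_D = 2
Next fire of job_D after T=69: (69//2+1)*2 = 70

Answer: interval=2 next_fire=70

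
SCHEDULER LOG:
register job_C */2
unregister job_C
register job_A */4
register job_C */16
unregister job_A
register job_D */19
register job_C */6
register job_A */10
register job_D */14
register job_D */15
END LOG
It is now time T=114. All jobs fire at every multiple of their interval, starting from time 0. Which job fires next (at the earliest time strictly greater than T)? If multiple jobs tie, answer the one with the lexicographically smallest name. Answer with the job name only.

Op 1: register job_C */2 -> active={job_C:*/2}
Op 2: unregister job_C -> active={}
Op 3: register job_A */4 -> active={job_A:*/4}
Op 4: register job_C */16 -> active={job_A:*/4, job_C:*/16}
Op 5: unregister job_A -> active={job_C:*/16}
Op 6: register job_D */19 -> active={job_C:*/16, job_D:*/19}
Op 7: register job_C */6 -> active={job_C:*/6, job_D:*/19}
Op 8: register job_A */10 -> active={job_A:*/10, job_C:*/6, job_D:*/19}
Op 9: register job_D */14 -> active={job_A:*/10, job_C:*/6, job_D:*/14}
Op 10: register job_D */15 -> active={job_A:*/10, job_C:*/6, job_D:*/15}
  job_A: interval 10, next fire after T=114 is 120
  job_C: interval 6, next fire after T=114 is 120
  job_D: interval 15, next fire after T=114 is 120
Earliest = 120, winner (lex tiebreak) = job_A

Answer: job_A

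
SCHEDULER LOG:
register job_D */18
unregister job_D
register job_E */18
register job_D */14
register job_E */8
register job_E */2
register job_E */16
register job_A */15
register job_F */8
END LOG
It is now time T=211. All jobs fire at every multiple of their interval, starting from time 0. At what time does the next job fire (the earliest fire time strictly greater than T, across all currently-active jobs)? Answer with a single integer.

Op 1: register job_D */18 -> active={job_D:*/18}
Op 2: unregister job_D -> active={}
Op 3: register job_E */18 -> active={job_E:*/18}
Op 4: register job_D */14 -> active={job_D:*/14, job_E:*/18}
Op 5: register job_E */8 -> active={job_D:*/14, job_E:*/8}
Op 6: register job_E */2 -> active={job_D:*/14, job_E:*/2}
Op 7: register job_E */16 -> active={job_D:*/14, job_E:*/16}
Op 8: register job_A */15 -> active={job_A:*/15, job_D:*/14, job_E:*/16}
Op 9: register job_F */8 -> active={job_A:*/15, job_D:*/14, job_E:*/16, job_F:*/8}
  job_A: interval 15, next fire after T=211 is 225
  job_D: interval 14, next fire after T=211 is 224
  job_E: interval 16, next fire after T=211 is 224
  job_F: interval 8, next fire after T=211 is 216
Earliest fire time = 216 (job job_F)

Answer: 216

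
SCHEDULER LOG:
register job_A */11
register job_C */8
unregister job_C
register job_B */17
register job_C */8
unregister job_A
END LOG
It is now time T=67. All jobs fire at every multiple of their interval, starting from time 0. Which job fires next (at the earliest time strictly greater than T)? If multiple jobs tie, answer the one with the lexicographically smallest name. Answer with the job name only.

Op 1: register job_A */11 -> active={job_A:*/11}
Op 2: register job_C */8 -> active={job_A:*/11, job_C:*/8}
Op 3: unregister job_C -> active={job_A:*/11}
Op 4: register job_B */17 -> active={job_A:*/11, job_B:*/17}
Op 5: register job_C */8 -> active={job_A:*/11, job_B:*/17, job_C:*/8}
Op 6: unregister job_A -> active={job_B:*/17, job_C:*/8}
  job_B: interval 17, next fire after T=67 is 68
  job_C: interval 8, next fire after T=67 is 72
Earliest = 68, winner (lex tiebreak) = job_B

Answer: job_B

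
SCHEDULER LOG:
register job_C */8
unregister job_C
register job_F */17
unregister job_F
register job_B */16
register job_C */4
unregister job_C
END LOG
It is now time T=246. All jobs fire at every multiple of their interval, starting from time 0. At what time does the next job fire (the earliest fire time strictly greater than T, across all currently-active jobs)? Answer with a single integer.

Answer: 256

Derivation:
Op 1: register job_C */8 -> active={job_C:*/8}
Op 2: unregister job_C -> active={}
Op 3: register job_F */17 -> active={job_F:*/17}
Op 4: unregister job_F -> active={}
Op 5: register job_B */16 -> active={job_B:*/16}
Op 6: register job_C */4 -> active={job_B:*/16, job_C:*/4}
Op 7: unregister job_C -> active={job_B:*/16}
  job_B: interval 16, next fire after T=246 is 256
Earliest fire time = 256 (job job_B)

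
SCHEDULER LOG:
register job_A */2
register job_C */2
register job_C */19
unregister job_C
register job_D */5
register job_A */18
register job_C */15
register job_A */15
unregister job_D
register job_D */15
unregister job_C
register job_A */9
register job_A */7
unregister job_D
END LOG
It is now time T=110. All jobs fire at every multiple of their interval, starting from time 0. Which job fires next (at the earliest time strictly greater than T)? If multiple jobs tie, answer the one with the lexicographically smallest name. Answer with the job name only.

Op 1: register job_A */2 -> active={job_A:*/2}
Op 2: register job_C */2 -> active={job_A:*/2, job_C:*/2}
Op 3: register job_C */19 -> active={job_A:*/2, job_C:*/19}
Op 4: unregister job_C -> active={job_A:*/2}
Op 5: register job_D */5 -> active={job_A:*/2, job_D:*/5}
Op 6: register job_A */18 -> active={job_A:*/18, job_D:*/5}
Op 7: register job_C */15 -> active={job_A:*/18, job_C:*/15, job_D:*/5}
Op 8: register job_A */15 -> active={job_A:*/15, job_C:*/15, job_D:*/5}
Op 9: unregister job_D -> active={job_A:*/15, job_C:*/15}
Op 10: register job_D */15 -> active={job_A:*/15, job_C:*/15, job_D:*/15}
Op 11: unregister job_C -> active={job_A:*/15, job_D:*/15}
Op 12: register job_A */9 -> active={job_A:*/9, job_D:*/15}
Op 13: register job_A */7 -> active={job_A:*/7, job_D:*/15}
Op 14: unregister job_D -> active={job_A:*/7}
  job_A: interval 7, next fire after T=110 is 112
Earliest = 112, winner (lex tiebreak) = job_A

Answer: job_A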